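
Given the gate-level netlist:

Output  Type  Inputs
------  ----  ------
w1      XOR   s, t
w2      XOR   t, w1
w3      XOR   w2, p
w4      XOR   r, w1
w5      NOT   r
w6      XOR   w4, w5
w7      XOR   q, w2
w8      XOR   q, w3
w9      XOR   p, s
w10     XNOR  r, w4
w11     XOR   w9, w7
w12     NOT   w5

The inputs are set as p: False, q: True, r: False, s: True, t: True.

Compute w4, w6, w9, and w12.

w4 = False; w6 = True; w9 = True; w12 = False

w1 = s XOR t = True XOR True = False
w4 = r XOR w1 = False XOR False = False
w5 = NOT r = NOT False = True
w6 = w4 XOR w5 = False XOR True = True
w9 = p XOR s = False XOR True = True
w12 = NOT w5 = NOT True = False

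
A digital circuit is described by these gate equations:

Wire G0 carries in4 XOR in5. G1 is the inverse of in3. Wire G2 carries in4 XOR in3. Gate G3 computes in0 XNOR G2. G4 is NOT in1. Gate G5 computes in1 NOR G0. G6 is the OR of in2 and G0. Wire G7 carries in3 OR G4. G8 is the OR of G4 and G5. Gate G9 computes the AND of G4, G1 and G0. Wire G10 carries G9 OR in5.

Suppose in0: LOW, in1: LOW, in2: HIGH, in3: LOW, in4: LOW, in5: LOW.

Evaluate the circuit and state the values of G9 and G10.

G0 = in4 XOR in5 = LOW XOR LOW = LOW
G1 = NOT in3 = NOT LOW = HIGH
G4 = NOT in1 = NOT LOW = HIGH
G9 = G4 AND G1 AND G0 = HIGH AND HIGH AND LOW = LOW
G10 = G9 OR in5 = LOW OR LOW = LOW

G9 = LOW  G10 = LOW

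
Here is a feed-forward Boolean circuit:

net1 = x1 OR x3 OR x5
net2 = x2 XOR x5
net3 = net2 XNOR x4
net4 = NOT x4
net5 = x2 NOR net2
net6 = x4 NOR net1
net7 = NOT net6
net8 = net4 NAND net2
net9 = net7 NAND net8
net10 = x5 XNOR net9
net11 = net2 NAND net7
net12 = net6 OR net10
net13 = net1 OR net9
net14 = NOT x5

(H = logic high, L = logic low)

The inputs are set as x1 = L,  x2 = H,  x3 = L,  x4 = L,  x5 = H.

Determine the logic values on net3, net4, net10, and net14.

net3 = H  net4 = H  net10 = L  net14 = L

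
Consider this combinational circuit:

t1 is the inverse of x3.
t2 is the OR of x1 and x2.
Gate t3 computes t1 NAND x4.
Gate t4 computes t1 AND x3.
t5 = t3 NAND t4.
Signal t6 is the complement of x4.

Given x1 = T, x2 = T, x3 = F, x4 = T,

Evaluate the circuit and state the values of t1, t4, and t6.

t1 = T, t4 = F, t6 = F

t1 = NOT x3 = NOT F = T
t4 = t1 AND x3 = T AND F = F
t6 = NOT x4 = NOT T = F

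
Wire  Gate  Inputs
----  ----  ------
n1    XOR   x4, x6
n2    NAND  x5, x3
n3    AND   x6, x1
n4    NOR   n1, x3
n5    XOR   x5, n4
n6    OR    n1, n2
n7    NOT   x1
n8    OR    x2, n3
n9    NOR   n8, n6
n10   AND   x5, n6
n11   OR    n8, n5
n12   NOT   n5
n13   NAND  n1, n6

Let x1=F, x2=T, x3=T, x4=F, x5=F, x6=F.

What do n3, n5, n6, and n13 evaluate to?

n3 = F  n5 = F  n6 = T  n13 = T

n1 = x4 XOR x6 = F XOR F = F
n2 = x5 NAND x3 = F NAND T = T
n3 = x6 AND x1 = F AND F = F
n4 = n1 NOR x3 = F NOR T = F
n5 = x5 XOR n4 = F XOR F = F
n6 = n1 OR n2 = F OR T = T
n13 = n1 NAND n6 = F NAND T = T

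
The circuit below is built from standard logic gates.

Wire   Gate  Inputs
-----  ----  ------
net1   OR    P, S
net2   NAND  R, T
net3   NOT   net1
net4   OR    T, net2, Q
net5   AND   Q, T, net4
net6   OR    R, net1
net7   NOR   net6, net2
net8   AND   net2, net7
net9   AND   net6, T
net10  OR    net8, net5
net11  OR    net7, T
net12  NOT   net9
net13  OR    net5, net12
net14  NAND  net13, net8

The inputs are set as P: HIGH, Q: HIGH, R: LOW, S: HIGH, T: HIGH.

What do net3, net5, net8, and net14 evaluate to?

net3 = LOW, net5 = HIGH, net8 = LOW, net14 = HIGH

net1 = P OR S = HIGH OR HIGH = HIGH
net2 = R NAND T = LOW NAND HIGH = HIGH
net3 = NOT net1 = NOT HIGH = LOW
net4 = T OR net2 OR Q = HIGH OR HIGH OR HIGH = HIGH
net5 = Q AND T AND net4 = HIGH AND HIGH AND HIGH = HIGH
net6 = R OR net1 = LOW OR HIGH = HIGH
net7 = net6 NOR net2 = HIGH NOR HIGH = LOW
net8 = net2 AND net7 = HIGH AND LOW = LOW
net9 = net6 AND T = HIGH AND HIGH = HIGH
net12 = NOT net9 = NOT HIGH = LOW
net13 = net5 OR net12 = HIGH OR LOW = HIGH
net14 = net13 NAND net8 = HIGH NAND LOW = HIGH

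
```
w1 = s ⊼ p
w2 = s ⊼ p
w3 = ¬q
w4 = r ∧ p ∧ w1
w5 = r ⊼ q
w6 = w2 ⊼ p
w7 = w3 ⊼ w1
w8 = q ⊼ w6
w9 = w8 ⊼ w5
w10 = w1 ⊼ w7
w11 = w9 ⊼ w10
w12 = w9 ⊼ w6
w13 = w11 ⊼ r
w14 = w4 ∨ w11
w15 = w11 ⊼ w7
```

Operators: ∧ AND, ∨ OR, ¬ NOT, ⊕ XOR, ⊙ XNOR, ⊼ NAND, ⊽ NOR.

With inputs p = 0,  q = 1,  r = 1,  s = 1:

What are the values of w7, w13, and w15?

w7 = 1, w13 = 0, w15 = 0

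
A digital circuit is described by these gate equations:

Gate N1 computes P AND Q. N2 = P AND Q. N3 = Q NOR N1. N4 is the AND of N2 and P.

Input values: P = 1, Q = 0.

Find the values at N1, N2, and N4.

N1 = 0, N2 = 0, N4 = 0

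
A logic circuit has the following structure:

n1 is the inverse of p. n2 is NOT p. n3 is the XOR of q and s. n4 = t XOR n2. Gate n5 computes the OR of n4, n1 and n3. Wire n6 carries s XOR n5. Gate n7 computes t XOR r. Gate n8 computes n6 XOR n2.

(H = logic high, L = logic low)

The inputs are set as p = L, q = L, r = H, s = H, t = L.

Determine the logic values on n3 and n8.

n1 = NOT p = NOT L = H
n2 = NOT p = NOT L = H
n3 = q XOR s = L XOR H = H
n4 = t XOR n2 = L XOR H = H
n5 = n4 OR n1 OR n3 = H OR H OR H = H
n6 = s XOR n5 = H XOR H = L
n8 = n6 XOR n2 = L XOR H = H

n3 = H, n8 = H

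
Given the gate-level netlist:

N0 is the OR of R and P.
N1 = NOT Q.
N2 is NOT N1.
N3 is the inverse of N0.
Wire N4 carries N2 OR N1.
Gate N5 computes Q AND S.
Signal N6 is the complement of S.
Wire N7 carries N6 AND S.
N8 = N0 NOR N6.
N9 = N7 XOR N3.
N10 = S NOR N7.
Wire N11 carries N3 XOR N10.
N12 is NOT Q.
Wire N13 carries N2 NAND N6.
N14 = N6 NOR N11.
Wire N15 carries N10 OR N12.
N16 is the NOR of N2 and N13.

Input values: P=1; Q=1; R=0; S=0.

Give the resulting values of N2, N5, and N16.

N2 = 1  N5 = 0  N16 = 0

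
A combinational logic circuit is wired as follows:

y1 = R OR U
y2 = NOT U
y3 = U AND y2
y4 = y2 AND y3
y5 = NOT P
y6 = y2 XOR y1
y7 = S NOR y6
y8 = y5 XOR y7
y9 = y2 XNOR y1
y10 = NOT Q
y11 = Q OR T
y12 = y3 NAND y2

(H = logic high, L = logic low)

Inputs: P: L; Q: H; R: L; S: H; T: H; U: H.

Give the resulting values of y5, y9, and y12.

y1 = R OR U = L OR H = H
y2 = NOT U = NOT H = L
y3 = U AND y2 = H AND L = L
y5 = NOT P = NOT L = H
y9 = y2 XNOR y1 = L XNOR H = L
y12 = y3 NAND y2 = L NAND L = H

y5 = H; y9 = L; y12 = H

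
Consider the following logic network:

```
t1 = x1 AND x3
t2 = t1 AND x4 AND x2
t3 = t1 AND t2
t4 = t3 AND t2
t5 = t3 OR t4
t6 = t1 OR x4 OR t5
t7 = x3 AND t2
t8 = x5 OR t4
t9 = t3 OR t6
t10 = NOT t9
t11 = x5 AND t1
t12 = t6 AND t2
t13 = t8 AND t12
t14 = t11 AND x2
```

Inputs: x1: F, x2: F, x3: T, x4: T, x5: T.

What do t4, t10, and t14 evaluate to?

t1 = x1 AND x3 = F AND T = F
t2 = t1 AND x4 AND x2 = F AND T AND F = F
t3 = t1 AND t2 = F AND F = F
t4 = t3 AND t2 = F AND F = F
t5 = t3 OR t4 = F OR F = F
t6 = t1 OR x4 OR t5 = F OR T OR F = T
t9 = t3 OR t6 = F OR T = T
t10 = NOT t9 = NOT T = F
t11 = x5 AND t1 = T AND F = F
t14 = t11 AND x2 = F AND F = F

t4 = F, t10 = F, t14 = F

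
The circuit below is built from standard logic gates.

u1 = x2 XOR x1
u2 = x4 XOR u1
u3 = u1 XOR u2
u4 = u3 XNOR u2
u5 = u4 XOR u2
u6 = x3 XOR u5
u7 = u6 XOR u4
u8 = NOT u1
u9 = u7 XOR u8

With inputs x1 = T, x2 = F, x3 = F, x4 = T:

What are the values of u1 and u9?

u1 = T, u9 = F

u1 = x2 XOR x1 = F XOR T = T
u2 = x4 XOR u1 = T XOR T = F
u3 = u1 XOR u2 = T XOR F = T
u4 = u3 XNOR u2 = T XNOR F = F
u5 = u4 XOR u2 = F XOR F = F
u6 = x3 XOR u5 = F XOR F = F
u7 = u6 XOR u4 = F XOR F = F
u8 = NOT u1 = NOT T = F
u9 = u7 XOR u8 = F XOR F = F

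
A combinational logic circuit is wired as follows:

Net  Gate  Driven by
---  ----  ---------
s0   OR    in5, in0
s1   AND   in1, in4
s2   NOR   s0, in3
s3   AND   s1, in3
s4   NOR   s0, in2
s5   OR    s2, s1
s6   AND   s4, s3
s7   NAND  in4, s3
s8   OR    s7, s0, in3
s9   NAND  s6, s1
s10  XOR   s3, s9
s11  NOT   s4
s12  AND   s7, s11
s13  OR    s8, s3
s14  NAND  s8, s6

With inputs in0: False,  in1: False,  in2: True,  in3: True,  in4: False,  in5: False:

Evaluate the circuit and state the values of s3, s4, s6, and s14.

s3 = False  s4 = False  s6 = False  s14 = True

s0 = in5 OR in0 = False OR False = False
s1 = in1 AND in4 = False AND False = False
s3 = s1 AND in3 = False AND True = False
s4 = s0 NOR in2 = False NOR True = False
s6 = s4 AND s3 = False AND False = False
s7 = in4 NAND s3 = False NAND False = True
s8 = s7 OR s0 OR in3 = True OR False OR True = True
s14 = s8 NAND s6 = True NAND False = True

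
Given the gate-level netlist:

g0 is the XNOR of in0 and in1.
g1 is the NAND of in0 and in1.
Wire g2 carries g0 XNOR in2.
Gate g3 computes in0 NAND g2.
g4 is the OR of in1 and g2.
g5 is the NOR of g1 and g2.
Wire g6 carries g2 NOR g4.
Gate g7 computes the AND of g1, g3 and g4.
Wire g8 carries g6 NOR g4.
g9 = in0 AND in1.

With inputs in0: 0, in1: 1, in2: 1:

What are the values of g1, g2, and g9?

g1 = 1; g2 = 0; g9 = 0

g0 = in0 XNOR in1 = 0 XNOR 1 = 0
g1 = in0 NAND in1 = 0 NAND 1 = 1
g2 = g0 XNOR in2 = 0 XNOR 1 = 0
g9 = in0 AND in1 = 0 AND 1 = 0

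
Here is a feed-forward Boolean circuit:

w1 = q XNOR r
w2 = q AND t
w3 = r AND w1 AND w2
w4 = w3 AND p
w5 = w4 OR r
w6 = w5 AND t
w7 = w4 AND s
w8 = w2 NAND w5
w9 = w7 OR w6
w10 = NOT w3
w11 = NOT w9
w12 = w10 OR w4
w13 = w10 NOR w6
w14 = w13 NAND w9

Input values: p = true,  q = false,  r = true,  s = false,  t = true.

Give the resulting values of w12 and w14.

w1 = q XNOR r = false XNOR true = false
w2 = q AND t = false AND true = false
w3 = r AND w1 AND w2 = true AND false AND false = false
w4 = w3 AND p = false AND true = false
w5 = w4 OR r = false OR true = true
w6 = w5 AND t = true AND true = true
w7 = w4 AND s = false AND false = false
w9 = w7 OR w6 = false OR true = true
w10 = NOT w3 = NOT false = true
w12 = w10 OR w4 = true OR false = true
w13 = w10 NOR w6 = true NOR true = false
w14 = w13 NAND w9 = false NAND true = true

w12 = true, w14 = true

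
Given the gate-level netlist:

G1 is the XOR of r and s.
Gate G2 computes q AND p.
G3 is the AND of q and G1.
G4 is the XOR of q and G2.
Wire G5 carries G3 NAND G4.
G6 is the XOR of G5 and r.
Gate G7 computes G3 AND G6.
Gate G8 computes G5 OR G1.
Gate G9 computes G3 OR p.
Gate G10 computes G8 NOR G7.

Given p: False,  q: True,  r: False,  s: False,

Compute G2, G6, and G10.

G2 = False  G6 = True  G10 = False

G1 = r XOR s = False XOR False = False
G2 = q AND p = True AND False = False
G3 = q AND G1 = True AND False = False
G4 = q XOR G2 = True XOR False = True
G5 = G3 NAND G4 = False NAND True = True
G6 = G5 XOR r = True XOR False = True
G7 = G3 AND G6 = False AND True = False
G8 = G5 OR G1 = True OR False = True
G10 = G8 NOR G7 = True NOR False = False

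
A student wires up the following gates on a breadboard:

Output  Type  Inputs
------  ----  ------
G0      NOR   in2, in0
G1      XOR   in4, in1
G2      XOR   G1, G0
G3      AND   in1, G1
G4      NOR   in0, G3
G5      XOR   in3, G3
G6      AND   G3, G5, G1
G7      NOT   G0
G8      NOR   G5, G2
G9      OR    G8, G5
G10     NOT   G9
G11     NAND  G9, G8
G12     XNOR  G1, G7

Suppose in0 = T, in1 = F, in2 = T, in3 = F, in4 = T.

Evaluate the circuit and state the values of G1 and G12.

G0 = in2 NOR in0 = T NOR T = F
G1 = in4 XOR in1 = T XOR F = T
G7 = NOT G0 = NOT F = T
G12 = G1 XNOR G7 = T XNOR T = T

G1 = T; G12 = T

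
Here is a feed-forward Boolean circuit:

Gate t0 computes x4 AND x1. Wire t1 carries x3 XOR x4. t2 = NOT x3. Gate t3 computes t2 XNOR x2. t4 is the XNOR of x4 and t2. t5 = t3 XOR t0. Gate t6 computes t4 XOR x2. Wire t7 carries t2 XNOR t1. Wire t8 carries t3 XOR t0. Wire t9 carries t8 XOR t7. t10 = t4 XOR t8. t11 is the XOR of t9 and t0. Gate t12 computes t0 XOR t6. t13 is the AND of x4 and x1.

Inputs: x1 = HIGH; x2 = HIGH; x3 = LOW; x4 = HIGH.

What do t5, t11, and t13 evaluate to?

t0 = x4 AND x1 = HIGH AND HIGH = HIGH
t1 = x3 XOR x4 = LOW XOR HIGH = HIGH
t2 = NOT x3 = NOT LOW = HIGH
t3 = t2 XNOR x2 = HIGH XNOR HIGH = HIGH
t5 = t3 XOR t0 = HIGH XOR HIGH = LOW
t7 = t2 XNOR t1 = HIGH XNOR HIGH = HIGH
t8 = t3 XOR t0 = HIGH XOR HIGH = LOW
t9 = t8 XOR t7 = LOW XOR HIGH = HIGH
t11 = t9 XOR t0 = HIGH XOR HIGH = LOW
t13 = x4 AND x1 = HIGH AND HIGH = HIGH

t5 = LOW, t11 = LOW, t13 = HIGH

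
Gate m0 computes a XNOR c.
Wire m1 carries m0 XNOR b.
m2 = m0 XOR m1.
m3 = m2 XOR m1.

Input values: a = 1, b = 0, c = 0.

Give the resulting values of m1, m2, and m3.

m1 = 1; m2 = 1; m3 = 0

m0 = a XNOR c = 1 XNOR 0 = 0
m1 = m0 XNOR b = 0 XNOR 0 = 1
m2 = m0 XOR m1 = 0 XOR 1 = 1
m3 = m2 XOR m1 = 1 XOR 1 = 0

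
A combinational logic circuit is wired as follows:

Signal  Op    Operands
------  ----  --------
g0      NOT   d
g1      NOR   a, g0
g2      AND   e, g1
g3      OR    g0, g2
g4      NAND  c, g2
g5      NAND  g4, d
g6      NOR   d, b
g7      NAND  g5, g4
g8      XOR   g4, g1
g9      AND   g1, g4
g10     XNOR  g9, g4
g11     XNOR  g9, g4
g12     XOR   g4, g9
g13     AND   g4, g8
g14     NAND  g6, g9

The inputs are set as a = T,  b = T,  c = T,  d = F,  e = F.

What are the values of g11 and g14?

g0 = NOT d = NOT F = T
g1 = a NOR g0 = T NOR T = F
g2 = e AND g1 = F AND F = F
g4 = c NAND g2 = T NAND F = T
g6 = d NOR b = F NOR T = F
g9 = g1 AND g4 = F AND T = F
g11 = g9 XNOR g4 = F XNOR T = F
g14 = g6 NAND g9 = F NAND F = T

g11 = F, g14 = T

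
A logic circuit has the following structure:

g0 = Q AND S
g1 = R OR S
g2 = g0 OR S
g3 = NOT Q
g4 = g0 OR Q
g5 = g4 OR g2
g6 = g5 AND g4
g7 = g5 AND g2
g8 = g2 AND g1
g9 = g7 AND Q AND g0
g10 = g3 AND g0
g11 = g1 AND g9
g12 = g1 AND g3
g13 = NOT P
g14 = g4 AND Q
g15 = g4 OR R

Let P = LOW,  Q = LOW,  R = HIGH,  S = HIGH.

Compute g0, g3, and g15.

g0 = Q AND S = LOW AND HIGH = LOW
g3 = NOT Q = NOT LOW = HIGH
g4 = g0 OR Q = LOW OR LOW = LOW
g15 = g4 OR R = LOW OR HIGH = HIGH

g0 = LOW, g3 = HIGH, g15 = HIGH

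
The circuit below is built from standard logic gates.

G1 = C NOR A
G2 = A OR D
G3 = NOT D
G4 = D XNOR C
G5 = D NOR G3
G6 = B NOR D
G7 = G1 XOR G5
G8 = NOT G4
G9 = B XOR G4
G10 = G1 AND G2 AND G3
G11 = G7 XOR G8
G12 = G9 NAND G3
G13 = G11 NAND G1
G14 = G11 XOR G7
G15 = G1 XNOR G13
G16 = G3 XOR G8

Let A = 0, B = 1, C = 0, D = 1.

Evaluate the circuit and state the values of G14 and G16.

G1 = C NOR A = 0 NOR 0 = 1
G3 = NOT D = NOT 1 = 0
G4 = D XNOR C = 1 XNOR 0 = 0
G5 = D NOR G3 = 1 NOR 0 = 0
G7 = G1 XOR G5 = 1 XOR 0 = 1
G8 = NOT G4 = NOT 0 = 1
G11 = G7 XOR G8 = 1 XOR 1 = 0
G14 = G11 XOR G7 = 0 XOR 1 = 1
G16 = G3 XOR G8 = 0 XOR 1 = 1

G14 = 1  G16 = 1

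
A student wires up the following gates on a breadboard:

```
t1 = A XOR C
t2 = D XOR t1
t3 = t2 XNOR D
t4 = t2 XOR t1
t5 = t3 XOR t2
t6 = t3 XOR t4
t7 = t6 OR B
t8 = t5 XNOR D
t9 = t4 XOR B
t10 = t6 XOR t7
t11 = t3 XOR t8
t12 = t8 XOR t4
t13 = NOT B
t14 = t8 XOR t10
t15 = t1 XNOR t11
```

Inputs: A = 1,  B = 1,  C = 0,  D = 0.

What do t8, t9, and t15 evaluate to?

t1 = A XOR C = 1 XOR 0 = 1
t2 = D XOR t1 = 0 XOR 1 = 1
t3 = t2 XNOR D = 1 XNOR 0 = 0
t4 = t2 XOR t1 = 1 XOR 1 = 0
t5 = t3 XOR t2 = 0 XOR 1 = 1
t8 = t5 XNOR D = 1 XNOR 0 = 0
t9 = t4 XOR B = 0 XOR 1 = 1
t11 = t3 XOR t8 = 0 XOR 0 = 0
t15 = t1 XNOR t11 = 1 XNOR 0 = 0

t8 = 0  t9 = 1  t15 = 0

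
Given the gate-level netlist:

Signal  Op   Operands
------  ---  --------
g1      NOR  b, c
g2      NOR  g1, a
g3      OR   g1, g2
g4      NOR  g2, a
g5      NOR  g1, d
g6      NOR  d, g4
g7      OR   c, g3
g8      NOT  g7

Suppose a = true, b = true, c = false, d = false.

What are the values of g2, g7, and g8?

g2 = false  g7 = false  g8 = true

g1 = b NOR c = true NOR false = false
g2 = g1 NOR a = false NOR true = false
g3 = g1 OR g2 = false OR false = false
g7 = c OR g3 = false OR false = false
g8 = NOT g7 = NOT false = true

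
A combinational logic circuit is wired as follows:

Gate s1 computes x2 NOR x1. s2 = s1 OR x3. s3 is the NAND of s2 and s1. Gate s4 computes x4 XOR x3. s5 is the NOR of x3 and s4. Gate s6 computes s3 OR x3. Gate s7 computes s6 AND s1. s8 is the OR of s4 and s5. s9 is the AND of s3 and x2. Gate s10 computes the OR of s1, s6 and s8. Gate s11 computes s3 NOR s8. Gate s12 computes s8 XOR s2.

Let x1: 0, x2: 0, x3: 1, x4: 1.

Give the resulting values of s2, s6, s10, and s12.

s1 = x2 NOR x1 = 0 NOR 0 = 1
s2 = s1 OR x3 = 1 OR 1 = 1
s3 = s2 NAND s1 = 1 NAND 1 = 0
s4 = x4 XOR x3 = 1 XOR 1 = 0
s5 = x3 NOR s4 = 1 NOR 0 = 0
s6 = s3 OR x3 = 0 OR 1 = 1
s8 = s4 OR s5 = 0 OR 0 = 0
s10 = s1 OR s6 OR s8 = 1 OR 1 OR 0 = 1
s12 = s8 XOR s2 = 0 XOR 1 = 1

s2 = 1, s6 = 1, s10 = 1, s12 = 1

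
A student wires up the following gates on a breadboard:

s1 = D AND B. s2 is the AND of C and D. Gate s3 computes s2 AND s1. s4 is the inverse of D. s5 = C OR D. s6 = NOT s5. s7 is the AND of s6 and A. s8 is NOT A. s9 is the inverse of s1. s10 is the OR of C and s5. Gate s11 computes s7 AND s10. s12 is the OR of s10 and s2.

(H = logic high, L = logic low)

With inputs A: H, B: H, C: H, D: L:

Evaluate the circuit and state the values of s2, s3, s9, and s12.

s2 = L, s3 = L, s9 = H, s12 = H

s1 = D AND B = L AND H = L
s2 = C AND D = H AND L = L
s3 = s2 AND s1 = L AND L = L
s5 = C OR D = H OR L = H
s9 = NOT s1 = NOT L = H
s10 = C OR s5 = H OR H = H
s12 = s10 OR s2 = H OR L = H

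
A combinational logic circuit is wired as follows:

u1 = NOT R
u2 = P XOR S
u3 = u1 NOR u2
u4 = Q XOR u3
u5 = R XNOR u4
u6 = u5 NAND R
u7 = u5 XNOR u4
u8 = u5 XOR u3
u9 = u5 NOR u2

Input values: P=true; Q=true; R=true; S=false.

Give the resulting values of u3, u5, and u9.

u3 = false; u5 = true; u9 = false

u1 = NOT R = NOT true = false
u2 = P XOR S = true XOR false = true
u3 = u1 NOR u2 = false NOR true = false
u4 = Q XOR u3 = true XOR false = true
u5 = R XNOR u4 = true XNOR true = true
u9 = u5 NOR u2 = true NOR true = false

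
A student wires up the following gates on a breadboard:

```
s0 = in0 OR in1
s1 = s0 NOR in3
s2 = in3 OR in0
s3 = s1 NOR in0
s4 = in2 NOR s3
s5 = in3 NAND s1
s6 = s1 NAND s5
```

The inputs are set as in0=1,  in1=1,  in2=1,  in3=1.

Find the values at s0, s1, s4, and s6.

s0 = in0 OR in1 = 1 OR 1 = 1
s1 = s0 NOR in3 = 1 NOR 1 = 0
s3 = s1 NOR in0 = 0 NOR 1 = 0
s4 = in2 NOR s3 = 1 NOR 0 = 0
s5 = in3 NAND s1 = 1 NAND 0 = 1
s6 = s1 NAND s5 = 0 NAND 1 = 1

s0 = 1, s1 = 0, s4 = 0, s6 = 1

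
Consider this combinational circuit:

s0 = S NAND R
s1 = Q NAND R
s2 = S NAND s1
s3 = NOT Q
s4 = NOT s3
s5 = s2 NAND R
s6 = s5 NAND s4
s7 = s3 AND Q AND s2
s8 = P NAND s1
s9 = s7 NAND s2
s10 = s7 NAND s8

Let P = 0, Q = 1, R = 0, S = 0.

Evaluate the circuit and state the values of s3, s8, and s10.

s1 = Q NAND R = 1 NAND 0 = 1
s2 = S NAND s1 = 0 NAND 1 = 1
s3 = NOT Q = NOT 1 = 0
s7 = s3 AND Q AND s2 = 0 AND 1 AND 1 = 0
s8 = P NAND s1 = 0 NAND 1 = 1
s10 = s7 NAND s8 = 0 NAND 1 = 1

s3 = 0, s8 = 1, s10 = 1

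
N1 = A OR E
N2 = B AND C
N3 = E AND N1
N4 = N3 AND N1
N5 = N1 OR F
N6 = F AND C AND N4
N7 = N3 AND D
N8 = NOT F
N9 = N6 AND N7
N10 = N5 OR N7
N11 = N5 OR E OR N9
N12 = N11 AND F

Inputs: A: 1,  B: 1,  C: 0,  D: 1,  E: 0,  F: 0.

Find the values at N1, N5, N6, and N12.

N1 = 1  N5 = 1  N6 = 0  N12 = 0

N1 = A OR E = 1 OR 0 = 1
N3 = E AND N1 = 0 AND 1 = 0
N4 = N3 AND N1 = 0 AND 1 = 0
N5 = N1 OR F = 1 OR 0 = 1
N6 = F AND C AND N4 = 0 AND 0 AND 0 = 0
N7 = N3 AND D = 0 AND 1 = 0
N9 = N6 AND N7 = 0 AND 0 = 0
N11 = N5 OR E OR N9 = 1 OR 0 OR 0 = 1
N12 = N11 AND F = 1 AND 0 = 0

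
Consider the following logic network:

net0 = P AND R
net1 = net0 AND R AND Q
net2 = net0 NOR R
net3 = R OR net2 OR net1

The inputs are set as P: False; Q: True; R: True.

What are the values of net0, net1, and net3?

net0 = False  net1 = False  net3 = True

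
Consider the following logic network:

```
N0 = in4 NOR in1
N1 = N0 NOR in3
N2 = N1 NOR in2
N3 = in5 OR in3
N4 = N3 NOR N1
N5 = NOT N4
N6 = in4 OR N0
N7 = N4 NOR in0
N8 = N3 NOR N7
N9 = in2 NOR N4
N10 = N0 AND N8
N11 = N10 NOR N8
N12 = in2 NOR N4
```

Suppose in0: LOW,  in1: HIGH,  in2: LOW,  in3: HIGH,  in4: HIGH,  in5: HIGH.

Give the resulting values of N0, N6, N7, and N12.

N0 = in4 NOR in1 = HIGH NOR HIGH = LOW
N1 = N0 NOR in3 = LOW NOR HIGH = LOW
N3 = in5 OR in3 = HIGH OR HIGH = HIGH
N4 = N3 NOR N1 = HIGH NOR LOW = LOW
N6 = in4 OR N0 = HIGH OR LOW = HIGH
N7 = N4 NOR in0 = LOW NOR LOW = HIGH
N12 = in2 NOR N4 = LOW NOR LOW = HIGH

N0 = LOW; N6 = HIGH; N7 = HIGH; N12 = HIGH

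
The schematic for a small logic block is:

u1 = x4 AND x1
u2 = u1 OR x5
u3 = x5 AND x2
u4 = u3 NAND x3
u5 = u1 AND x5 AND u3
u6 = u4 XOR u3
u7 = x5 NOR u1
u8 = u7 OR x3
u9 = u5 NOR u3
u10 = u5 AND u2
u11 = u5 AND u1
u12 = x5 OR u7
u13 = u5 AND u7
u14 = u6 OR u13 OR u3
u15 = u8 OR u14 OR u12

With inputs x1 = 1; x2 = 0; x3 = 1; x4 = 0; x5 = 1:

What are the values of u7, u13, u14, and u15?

u7 = 0, u13 = 0, u14 = 1, u15 = 1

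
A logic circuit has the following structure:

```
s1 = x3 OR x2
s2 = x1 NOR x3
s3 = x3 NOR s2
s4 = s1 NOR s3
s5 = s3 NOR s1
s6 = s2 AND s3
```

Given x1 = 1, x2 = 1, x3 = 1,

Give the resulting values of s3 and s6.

s3 = 0, s6 = 0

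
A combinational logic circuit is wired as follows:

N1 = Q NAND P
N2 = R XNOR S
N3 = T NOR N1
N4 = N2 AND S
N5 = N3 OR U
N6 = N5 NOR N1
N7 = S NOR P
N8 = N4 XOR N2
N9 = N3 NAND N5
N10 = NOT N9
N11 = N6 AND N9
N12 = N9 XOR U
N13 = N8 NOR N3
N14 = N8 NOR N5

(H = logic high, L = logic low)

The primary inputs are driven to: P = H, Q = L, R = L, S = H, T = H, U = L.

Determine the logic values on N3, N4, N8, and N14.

N3 = L  N4 = L  N8 = L  N14 = H

N1 = Q NAND P = L NAND H = H
N2 = R XNOR S = L XNOR H = L
N3 = T NOR N1 = H NOR H = L
N4 = N2 AND S = L AND H = L
N5 = N3 OR U = L OR L = L
N8 = N4 XOR N2 = L XOR L = L
N14 = N8 NOR N5 = L NOR L = H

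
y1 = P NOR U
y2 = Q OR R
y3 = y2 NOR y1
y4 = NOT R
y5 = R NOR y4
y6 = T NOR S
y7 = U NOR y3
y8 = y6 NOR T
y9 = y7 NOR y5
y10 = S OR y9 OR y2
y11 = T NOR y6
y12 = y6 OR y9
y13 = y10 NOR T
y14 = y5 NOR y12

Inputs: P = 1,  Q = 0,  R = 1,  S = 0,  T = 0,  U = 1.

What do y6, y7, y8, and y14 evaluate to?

y6 = 1, y7 = 0, y8 = 0, y14 = 0

y1 = P NOR U = 1 NOR 1 = 0
y2 = Q OR R = 0 OR 1 = 1
y3 = y2 NOR y1 = 1 NOR 0 = 0
y4 = NOT R = NOT 1 = 0
y5 = R NOR y4 = 1 NOR 0 = 0
y6 = T NOR S = 0 NOR 0 = 1
y7 = U NOR y3 = 1 NOR 0 = 0
y8 = y6 NOR T = 1 NOR 0 = 0
y9 = y7 NOR y5 = 0 NOR 0 = 1
y12 = y6 OR y9 = 1 OR 1 = 1
y14 = y5 NOR y12 = 0 NOR 1 = 0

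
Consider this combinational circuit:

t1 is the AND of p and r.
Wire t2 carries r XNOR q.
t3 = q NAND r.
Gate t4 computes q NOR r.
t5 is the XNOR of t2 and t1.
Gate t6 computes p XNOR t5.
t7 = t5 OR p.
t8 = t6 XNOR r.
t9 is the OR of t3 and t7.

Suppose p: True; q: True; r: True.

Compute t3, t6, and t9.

t3 = False, t6 = True, t9 = True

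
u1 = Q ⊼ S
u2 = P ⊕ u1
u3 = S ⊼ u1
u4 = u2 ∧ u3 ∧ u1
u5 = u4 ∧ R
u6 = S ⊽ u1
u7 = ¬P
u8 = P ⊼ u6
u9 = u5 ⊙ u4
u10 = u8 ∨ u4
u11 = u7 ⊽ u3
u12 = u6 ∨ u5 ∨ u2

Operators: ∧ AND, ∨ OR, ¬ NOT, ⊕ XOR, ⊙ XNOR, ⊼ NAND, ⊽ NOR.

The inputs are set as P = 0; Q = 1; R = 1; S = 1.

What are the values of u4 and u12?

u1 = Q NAND S = 1 NAND 1 = 0
u2 = P XOR u1 = 0 XOR 0 = 0
u3 = S NAND u1 = 1 NAND 0 = 1
u4 = u2 AND u3 AND u1 = 0 AND 1 AND 0 = 0
u5 = u4 AND R = 0 AND 1 = 0
u6 = S NOR u1 = 1 NOR 0 = 0
u12 = u6 OR u5 OR u2 = 0 OR 0 OR 0 = 0

u4 = 0; u12 = 0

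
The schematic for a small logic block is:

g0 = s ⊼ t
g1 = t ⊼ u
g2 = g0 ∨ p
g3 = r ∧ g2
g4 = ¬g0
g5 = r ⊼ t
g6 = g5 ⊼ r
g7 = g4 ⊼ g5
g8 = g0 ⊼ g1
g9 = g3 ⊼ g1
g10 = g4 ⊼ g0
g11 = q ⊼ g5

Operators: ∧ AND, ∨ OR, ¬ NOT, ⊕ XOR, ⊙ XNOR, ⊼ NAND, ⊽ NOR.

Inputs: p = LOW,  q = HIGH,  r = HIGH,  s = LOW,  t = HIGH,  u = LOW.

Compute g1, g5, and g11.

g1 = HIGH, g5 = LOW, g11 = HIGH

g1 = t NAND u = HIGH NAND LOW = HIGH
g5 = r NAND t = HIGH NAND HIGH = LOW
g11 = q NAND g5 = HIGH NAND LOW = HIGH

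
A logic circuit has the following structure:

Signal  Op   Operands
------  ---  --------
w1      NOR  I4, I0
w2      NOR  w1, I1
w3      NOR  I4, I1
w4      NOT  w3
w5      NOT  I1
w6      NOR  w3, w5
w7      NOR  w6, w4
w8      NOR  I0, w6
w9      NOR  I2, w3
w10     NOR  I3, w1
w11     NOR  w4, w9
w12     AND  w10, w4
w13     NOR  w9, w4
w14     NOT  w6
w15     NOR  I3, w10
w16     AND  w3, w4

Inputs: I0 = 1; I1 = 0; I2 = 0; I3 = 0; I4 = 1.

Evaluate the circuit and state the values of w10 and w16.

w10 = 1  w16 = 0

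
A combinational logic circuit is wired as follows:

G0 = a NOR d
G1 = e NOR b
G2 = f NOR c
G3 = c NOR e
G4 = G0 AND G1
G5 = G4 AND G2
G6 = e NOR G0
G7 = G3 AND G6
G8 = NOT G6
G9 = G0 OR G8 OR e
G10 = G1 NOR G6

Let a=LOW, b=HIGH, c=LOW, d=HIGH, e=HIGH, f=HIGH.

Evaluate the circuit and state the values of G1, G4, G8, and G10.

G1 = LOW; G4 = LOW; G8 = HIGH; G10 = HIGH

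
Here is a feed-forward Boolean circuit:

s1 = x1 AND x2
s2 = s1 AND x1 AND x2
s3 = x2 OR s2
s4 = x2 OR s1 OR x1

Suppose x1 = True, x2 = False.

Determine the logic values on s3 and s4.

s1 = x1 AND x2 = True AND False = False
s2 = s1 AND x1 AND x2 = False AND True AND False = False
s3 = x2 OR s2 = False OR False = False
s4 = x2 OR s1 OR x1 = False OR False OR True = True

s3 = False; s4 = True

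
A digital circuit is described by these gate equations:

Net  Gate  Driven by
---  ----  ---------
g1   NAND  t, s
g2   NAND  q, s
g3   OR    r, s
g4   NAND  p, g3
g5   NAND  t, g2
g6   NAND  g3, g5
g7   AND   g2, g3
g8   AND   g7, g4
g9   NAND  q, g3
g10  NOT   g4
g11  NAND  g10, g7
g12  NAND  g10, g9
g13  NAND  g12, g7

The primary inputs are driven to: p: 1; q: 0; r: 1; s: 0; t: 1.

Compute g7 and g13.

g2 = q NAND s = 0 NAND 0 = 1
g3 = r OR s = 1 OR 0 = 1
g4 = p NAND g3 = 1 NAND 1 = 0
g7 = g2 AND g3 = 1 AND 1 = 1
g9 = q NAND g3 = 0 NAND 1 = 1
g10 = NOT g4 = NOT 0 = 1
g12 = g10 NAND g9 = 1 NAND 1 = 0
g13 = g12 NAND g7 = 0 NAND 1 = 1

g7 = 1, g13 = 1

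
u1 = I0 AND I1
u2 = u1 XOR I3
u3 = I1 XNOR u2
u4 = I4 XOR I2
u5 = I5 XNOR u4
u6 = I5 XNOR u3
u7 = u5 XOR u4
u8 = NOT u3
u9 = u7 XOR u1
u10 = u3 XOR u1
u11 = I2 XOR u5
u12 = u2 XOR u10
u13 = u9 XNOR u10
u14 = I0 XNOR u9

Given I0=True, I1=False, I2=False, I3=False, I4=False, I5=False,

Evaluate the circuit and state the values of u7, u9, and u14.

u1 = I0 AND I1 = True AND False = False
u4 = I4 XOR I2 = False XOR False = False
u5 = I5 XNOR u4 = False XNOR False = True
u7 = u5 XOR u4 = True XOR False = True
u9 = u7 XOR u1 = True XOR False = True
u14 = I0 XNOR u9 = True XNOR True = True

u7 = True, u9 = True, u14 = True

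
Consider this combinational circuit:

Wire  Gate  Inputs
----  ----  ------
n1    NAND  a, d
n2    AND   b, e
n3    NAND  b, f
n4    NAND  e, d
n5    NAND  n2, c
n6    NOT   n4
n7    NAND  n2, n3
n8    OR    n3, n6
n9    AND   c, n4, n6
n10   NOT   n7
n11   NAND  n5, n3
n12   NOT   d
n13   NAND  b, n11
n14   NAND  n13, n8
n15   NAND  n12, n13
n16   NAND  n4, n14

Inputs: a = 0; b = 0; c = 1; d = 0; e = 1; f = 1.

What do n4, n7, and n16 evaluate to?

n4 = 1, n7 = 1, n16 = 1

n2 = b AND e = 0 AND 1 = 0
n3 = b NAND f = 0 NAND 1 = 1
n4 = e NAND d = 1 NAND 0 = 1
n5 = n2 NAND c = 0 NAND 1 = 1
n6 = NOT n4 = NOT 1 = 0
n7 = n2 NAND n3 = 0 NAND 1 = 1
n8 = n3 OR n6 = 1 OR 0 = 1
n11 = n5 NAND n3 = 1 NAND 1 = 0
n13 = b NAND n11 = 0 NAND 0 = 1
n14 = n13 NAND n8 = 1 NAND 1 = 0
n16 = n4 NAND n14 = 1 NAND 0 = 1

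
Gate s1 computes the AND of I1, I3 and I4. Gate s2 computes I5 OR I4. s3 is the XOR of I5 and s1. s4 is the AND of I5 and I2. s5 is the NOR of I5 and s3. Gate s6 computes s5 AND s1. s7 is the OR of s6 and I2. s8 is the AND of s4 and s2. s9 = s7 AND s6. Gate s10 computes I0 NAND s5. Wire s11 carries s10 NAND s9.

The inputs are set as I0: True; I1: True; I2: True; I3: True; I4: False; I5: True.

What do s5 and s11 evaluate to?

s5 = False, s11 = True

s1 = I1 AND I3 AND I4 = True AND True AND False = False
s3 = I5 XOR s1 = True XOR False = True
s5 = I5 NOR s3 = True NOR True = False
s6 = s5 AND s1 = False AND False = False
s7 = s6 OR I2 = False OR True = True
s9 = s7 AND s6 = True AND False = False
s10 = I0 NAND s5 = True NAND False = True
s11 = s10 NAND s9 = True NAND False = True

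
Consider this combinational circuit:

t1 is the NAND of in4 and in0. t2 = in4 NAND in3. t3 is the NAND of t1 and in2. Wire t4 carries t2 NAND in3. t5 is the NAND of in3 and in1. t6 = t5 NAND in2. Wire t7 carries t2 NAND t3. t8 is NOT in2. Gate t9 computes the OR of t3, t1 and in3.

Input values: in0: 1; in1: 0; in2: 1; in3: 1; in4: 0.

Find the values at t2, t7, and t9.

t2 = 1, t7 = 1, t9 = 1

t1 = in4 NAND in0 = 0 NAND 1 = 1
t2 = in4 NAND in3 = 0 NAND 1 = 1
t3 = t1 NAND in2 = 1 NAND 1 = 0
t7 = t2 NAND t3 = 1 NAND 0 = 1
t9 = t3 OR t1 OR in3 = 0 OR 1 OR 1 = 1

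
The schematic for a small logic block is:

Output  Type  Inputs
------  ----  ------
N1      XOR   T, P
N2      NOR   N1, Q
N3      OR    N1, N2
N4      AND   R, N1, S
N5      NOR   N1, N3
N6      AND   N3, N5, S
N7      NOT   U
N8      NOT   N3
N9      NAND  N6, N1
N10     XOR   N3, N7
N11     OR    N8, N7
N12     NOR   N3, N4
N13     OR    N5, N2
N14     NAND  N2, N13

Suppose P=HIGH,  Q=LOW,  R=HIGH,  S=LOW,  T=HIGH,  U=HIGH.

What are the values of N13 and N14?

N1 = T XOR P = HIGH XOR HIGH = LOW
N2 = N1 NOR Q = LOW NOR LOW = HIGH
N3 = N1 OR N2 = LOW OR HIGH = HIGH
N5 = N1 NOR N3 = LOW NOR HIGH = LOW
N13 = N5 OR N2 = LOW OR HIGH = HIGH
N14 = N2 NAND N13 = HIGH NAND HIGH = LOW

N13 = HIGH, N14 = LOW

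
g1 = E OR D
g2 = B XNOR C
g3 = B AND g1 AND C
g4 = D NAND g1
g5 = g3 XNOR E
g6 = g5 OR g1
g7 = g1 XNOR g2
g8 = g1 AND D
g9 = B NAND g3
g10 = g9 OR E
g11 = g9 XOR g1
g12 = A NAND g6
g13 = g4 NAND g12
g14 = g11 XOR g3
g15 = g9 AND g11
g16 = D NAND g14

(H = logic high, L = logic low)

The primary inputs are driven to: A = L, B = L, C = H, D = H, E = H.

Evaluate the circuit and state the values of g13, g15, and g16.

g13 = H; g15 = L; g16 = H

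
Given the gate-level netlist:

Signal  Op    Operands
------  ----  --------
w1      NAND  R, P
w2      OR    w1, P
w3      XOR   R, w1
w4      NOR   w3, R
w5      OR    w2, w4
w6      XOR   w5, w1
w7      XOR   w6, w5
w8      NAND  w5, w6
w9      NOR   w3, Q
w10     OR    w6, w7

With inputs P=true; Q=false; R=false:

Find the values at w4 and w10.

w1 = R NAND P = false NAND true = true
w2 = w1 OR P = true OR true = true
w3 = R XOR w1 = false XOR true = true
w4 = w3 NOR R = true NOR false = false
w5 = w2 OR w4 = true OR false = true
w6 = w5 XOR w1 = true XOR true = false
w7 = w6 XOR w5 = false XOR true = true
w10 = w6 OR w7 = false OR true = true

w4 = false  w10 = true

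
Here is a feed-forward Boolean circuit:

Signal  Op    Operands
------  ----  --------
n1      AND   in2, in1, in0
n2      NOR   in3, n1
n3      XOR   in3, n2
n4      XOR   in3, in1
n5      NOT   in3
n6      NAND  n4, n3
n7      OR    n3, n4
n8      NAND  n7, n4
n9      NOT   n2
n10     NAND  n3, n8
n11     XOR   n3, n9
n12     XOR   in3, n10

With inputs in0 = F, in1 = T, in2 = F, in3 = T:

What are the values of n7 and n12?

n7 = T, n12 = T

n1 = in2 AND in1 AND in0 = F AND T AND F = F
n2 = in3 NOR n1 = T NOR F = F
n3 = in3 XOR n2 = T XOR F = T
n4 = in3 XOR in1 = T XOR T = F
n7 = n3 OR n4 = T OR F = T
n8 = n7 NAND n4 = T NAND F = T
n10 = n3 NAND n8 = T NAND T = F
n12 = in3 XOR n10 = T XOR F = T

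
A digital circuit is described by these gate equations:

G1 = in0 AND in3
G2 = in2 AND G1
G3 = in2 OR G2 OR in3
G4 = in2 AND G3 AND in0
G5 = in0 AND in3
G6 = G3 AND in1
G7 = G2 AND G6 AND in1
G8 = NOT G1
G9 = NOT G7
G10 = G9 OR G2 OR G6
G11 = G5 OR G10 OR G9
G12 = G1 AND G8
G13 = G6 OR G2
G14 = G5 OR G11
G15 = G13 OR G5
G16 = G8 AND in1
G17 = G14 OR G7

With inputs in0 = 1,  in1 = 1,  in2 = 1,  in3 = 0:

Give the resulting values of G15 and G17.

G1 = in0 AND in3 = 1 AND 0 = 0
G2 = in2 AND G1 = 1 AND 0 = 0
G3 = in2 OR G2 OR in3 = 1 OR 0 OR 0 = 1
G5 = in0 AND in3 = 1 AND 0 = 0
G6 = G3 AND in1 = 1 AND 1 = 1
G7 = G2 AND G6 AND in1 = 0 AND 1 AND 1 = 0
G9 = NOT G7 = NOT 0 = 1
G10 = G9 OR G2 OR G6 = 1 OR 0 OR 1 = 1
G11 = G5 OR G10 OR G9 = 0 OR 1 OR 1 = 1
G13 = G6 OR G2 = 1 OR 0 = 1
G14 = G5 OR G11 = 0 OR 1 = 1
G15 = G13 OR G5 = 1 OR 0 = 1
G17 = G14 OR G7 = 1 OR 0 = 1

G15 = 1, G17 = 1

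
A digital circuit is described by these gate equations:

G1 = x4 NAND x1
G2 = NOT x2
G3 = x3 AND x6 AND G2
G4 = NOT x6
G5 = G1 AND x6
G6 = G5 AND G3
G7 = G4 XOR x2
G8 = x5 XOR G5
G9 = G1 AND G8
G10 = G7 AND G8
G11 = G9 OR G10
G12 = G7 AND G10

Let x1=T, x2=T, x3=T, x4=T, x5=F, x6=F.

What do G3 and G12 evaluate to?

G3 = F; G12 = F

G1 = x4 NAND x1 = T NAND T = F
G2 = NOT x2 = NOT T = F
G3 = x3 AND x6 AND G2 = T AND F AND F = F
G4 = NOT x6 = NOT F = T
G5 = G1 AND x6 = F AND F = F
G7 = G4 XOR x2 = T XOR T = F
G8 = x5 XOR G5 = F XOR F = F
G10 = G7 AND G8 = F AND F = F
G12 = G7 AND G10 = F AND F = F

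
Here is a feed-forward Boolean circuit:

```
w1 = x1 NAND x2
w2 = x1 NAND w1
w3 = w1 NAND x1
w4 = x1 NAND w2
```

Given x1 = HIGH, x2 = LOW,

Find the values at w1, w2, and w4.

w1 = HIGH  w2 = LOW  w4 = HIGH

w1 = x1 NAND x2 = HIGH NAND LOW = HIGH
w2 = x1 NAND w1 = HIGH NAND HIGH = LOW
w4 = x1 NAND w2 = HIGH NAND LOW = HIGH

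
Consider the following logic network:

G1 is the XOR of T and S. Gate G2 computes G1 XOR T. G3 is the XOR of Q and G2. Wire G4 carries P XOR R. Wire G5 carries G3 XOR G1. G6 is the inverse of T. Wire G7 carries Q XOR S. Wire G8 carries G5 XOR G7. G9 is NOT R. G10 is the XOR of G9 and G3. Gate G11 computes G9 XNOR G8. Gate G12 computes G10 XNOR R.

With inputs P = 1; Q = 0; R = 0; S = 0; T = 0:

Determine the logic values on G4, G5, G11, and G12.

G4 = 1  G5 = 0  G11 = 0  G12 = 0

G1 = T XOR S = 0 XOR 0 = 0
G2 = G1 XOR T = 0 XOR 0 = 0
G3 = Q XOR G2 = 0 XOR 0 = 0
G4 = P XOR R = 1 XOR 0 = 1
G5 = G3 XOR G1 = 0 XOR 0 = 0
G7 = Q XOR S = 0 XOR 0 = 0
G8 = G5 XOR G7 = 0 XOR 0 = 0
G9 = NOT R = NOT 0 = 1
G10 = G9 XOR G3 = 1 XOR 0 = 1
G11 = G9 XNOR G8 = 1 XNOR 0 = 0
G12 = G10 XNOR R = 1 XNOR 0 = 0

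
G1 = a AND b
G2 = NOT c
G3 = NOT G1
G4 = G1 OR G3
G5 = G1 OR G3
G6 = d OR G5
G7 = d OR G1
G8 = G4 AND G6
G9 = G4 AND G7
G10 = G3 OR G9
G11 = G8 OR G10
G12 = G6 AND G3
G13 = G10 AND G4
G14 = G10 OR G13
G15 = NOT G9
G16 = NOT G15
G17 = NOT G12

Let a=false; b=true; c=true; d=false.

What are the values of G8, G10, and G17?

G1 = a AND b = false AND true = false
G3 = NOT G1 = NOT false = true
G4 = G1 OR G3 = false OR true = true
G5 = G1 OR G3 = false OR true = true
G6 = d OR G5 = false OR true = true
G7 = d OR G1 = false OR false = false
G8 = G4 AND G6 = true AND true = true
G9 = G4 AND G7 = true AND false = false
G10 = G3 OR G9 = true OR false = true
G12 = G6 AND G3 = true AND true = true
G17 = NOT G12 = NOT true = false

G8 = true, G10 = true, G17 = false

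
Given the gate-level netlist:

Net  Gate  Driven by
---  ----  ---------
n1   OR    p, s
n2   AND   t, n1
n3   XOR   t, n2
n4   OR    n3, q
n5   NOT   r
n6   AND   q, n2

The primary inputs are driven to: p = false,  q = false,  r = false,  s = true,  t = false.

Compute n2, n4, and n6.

n2 = false, n4 = false, n6 = false

n1 = p OR s = false OR true = true
n2 = t AND n1 = false AND true = false
n3 = t XOR n2 = false XOR false = false
n4 = n3 OR q = false OR false = false
n6 = q AND n2 = false AND false = false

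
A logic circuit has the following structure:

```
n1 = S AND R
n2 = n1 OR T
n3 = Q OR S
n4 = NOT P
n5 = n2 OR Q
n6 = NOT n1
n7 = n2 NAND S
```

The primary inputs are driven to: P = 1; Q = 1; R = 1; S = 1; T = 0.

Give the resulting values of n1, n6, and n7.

n1 = 1, n6 = 0, n7 = 0

n1 = S AND R = 1 AND 1 = 1
n2 = n1 OR T = 1 OR 0 = 1
n6 = NOT n1 = NOT 1 = 0
n7 = n2 NAND S = 1 NAND 1 = 0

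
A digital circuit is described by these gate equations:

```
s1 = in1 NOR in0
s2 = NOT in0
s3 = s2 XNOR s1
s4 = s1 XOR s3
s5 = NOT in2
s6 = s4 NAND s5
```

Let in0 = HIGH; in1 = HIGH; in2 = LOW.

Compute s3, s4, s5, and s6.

s3 = HIGH, s4 = HIGH, s5 = HIGH, s6 = LOW

s1 = in1 NOR in0 = HIGH NOR HIGH = LOW
s2 = NOT in0 = NOT HIGH = LOW
s3 = s2 XNOR s1 = LOW XNOR LOW = HIGH
s4 = s1 XOR s3 = LOW XOR HIGH = HIGH
s5 = NOT in2 = NOT LOW = HIGH
s6 = s4 NAND s5 = HIGH NAND HIGH = LOW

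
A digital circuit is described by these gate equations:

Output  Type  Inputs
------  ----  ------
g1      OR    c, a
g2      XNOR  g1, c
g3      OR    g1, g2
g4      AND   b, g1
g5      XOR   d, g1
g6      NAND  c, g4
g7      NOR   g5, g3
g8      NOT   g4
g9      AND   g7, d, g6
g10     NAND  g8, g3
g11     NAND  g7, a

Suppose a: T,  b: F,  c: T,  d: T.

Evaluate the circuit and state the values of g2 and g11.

g2 = T  g11 = T

g1 = c OR a = T OR T = T
g2 = g1 XNOR c = T XNOR T = T
g3 = g1 OR g2 = T OR T = T
g5 = d XOR g1 = T XOR T = F
g7 = g5 NOR g3 = F NOR T = F
g11 = g7 NAND a = F NAND T = T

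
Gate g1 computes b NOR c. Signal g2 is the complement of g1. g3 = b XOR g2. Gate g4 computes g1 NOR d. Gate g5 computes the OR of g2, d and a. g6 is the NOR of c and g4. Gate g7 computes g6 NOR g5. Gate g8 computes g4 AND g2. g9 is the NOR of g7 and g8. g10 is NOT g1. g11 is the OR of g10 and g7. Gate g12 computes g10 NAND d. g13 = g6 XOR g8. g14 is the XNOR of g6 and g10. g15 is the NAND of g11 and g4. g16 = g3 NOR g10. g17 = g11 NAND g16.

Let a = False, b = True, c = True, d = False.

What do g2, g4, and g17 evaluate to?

g1 = b NOR c = True NOR True = False
g2 = NOT g1 = NOT False = True
g3 = b XOR g2 = True XOR True = False
g4 = g1 NOR d = False NOR False = True
g5 = g2 OR d OR a = True OR False OR False = True
g6 = c NOR g4 = True NOR True = False
g7 = g6 NOR g5 = False NOR True = False
g10 = NOT g1 = NOT False = True
g11 = g10 OR g7 = True OR False = True
g16 = g3 NOR g10 = False NOR True = False
g17 = g11 NAND g16 = True NAND False = True

g2 = True; g4 = True; g17 = True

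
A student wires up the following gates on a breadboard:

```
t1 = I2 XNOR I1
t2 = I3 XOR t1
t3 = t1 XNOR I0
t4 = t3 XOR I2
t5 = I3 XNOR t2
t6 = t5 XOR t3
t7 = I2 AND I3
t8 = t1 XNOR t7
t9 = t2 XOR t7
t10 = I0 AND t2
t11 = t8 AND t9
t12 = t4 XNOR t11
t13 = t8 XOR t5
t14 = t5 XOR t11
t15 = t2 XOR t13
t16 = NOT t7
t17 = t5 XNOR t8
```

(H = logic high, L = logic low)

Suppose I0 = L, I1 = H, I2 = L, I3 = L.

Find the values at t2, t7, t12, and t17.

t1 = I2 XNOR I1 = L XNOR H = L
t2 = I3 XOR t1 = L XOR L = L
t3 = t1 XNOR I0 = L XNOR L = H
t4 = t3 XOR I2 = H XOR L = H
t5 = I3 XNOR t2 = L XNOR L = H
t7 = I2 AND I3 = L AND L = L
t8 = t1 XNOR t7 = L XNOR L = H
t9 = t2 XOR t7 = L XOR L = L
t11 = t8 AND t9 = H AND L = L
t12 = t4 XNOR t11 = H XNOR L = L
t17 = t5 XNOR t8 = H XNOR H = H

t2 = L, t7 = L, t12 = L, t17 = H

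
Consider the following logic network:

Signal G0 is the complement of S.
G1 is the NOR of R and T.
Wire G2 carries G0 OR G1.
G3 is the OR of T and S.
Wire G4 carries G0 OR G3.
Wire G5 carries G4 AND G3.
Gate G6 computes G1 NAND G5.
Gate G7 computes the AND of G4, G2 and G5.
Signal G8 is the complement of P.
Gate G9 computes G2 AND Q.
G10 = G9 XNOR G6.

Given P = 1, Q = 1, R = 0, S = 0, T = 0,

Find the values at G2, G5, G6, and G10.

G2 = 1; G5 = 0; G6 = 1; G10 = 1

G0 = NOT S = NOT 0 = 1
G1 = R NOR T = 0 NOR 0 = 1
G2 = G0 OR G1 = 1 OR 1 = 1
G3 = T OR S = 0 OR 0 = 0
G4 = G0 OR G3 = 1 OR 0 = 1
G5 = G4 AND G3 = 1 AND 0 = 0
G6 = G1 NAND G5 = 1 NAND 0 = 1
G9 = G2 AND Q = 1 AND 1 = 1
G10 = G9 XNOR G6 = 1 XNOR 1 = 1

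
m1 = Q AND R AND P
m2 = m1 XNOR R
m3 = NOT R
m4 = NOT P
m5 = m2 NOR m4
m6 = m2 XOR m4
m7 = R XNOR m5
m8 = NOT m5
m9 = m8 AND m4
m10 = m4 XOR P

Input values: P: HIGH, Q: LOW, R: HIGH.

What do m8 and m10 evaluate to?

m8 = LOW, m10 = HIGH

m1 = Q AND R AND P = LOW AND HIGH AND HIGH = LOW
m2 = m1 XNOR R = LOW XNOR HIGH = LOW
m4 = NOT P = NOT HIGH = LOW
m5 = m2 NOR m4 = LOW NOR LOW = HIGH
m8 = NOT m5 = NOT HIGH = LOW
m10 = m4 XOR P = LOW XOR HIGH = HIGH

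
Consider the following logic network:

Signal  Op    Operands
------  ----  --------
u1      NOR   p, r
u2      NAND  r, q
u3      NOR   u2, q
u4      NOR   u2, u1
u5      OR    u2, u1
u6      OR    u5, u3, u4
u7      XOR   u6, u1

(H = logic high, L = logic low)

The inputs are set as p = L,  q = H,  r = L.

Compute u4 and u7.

u4 = L  u7 = L

u1 = p NOR r = L NOR L = H
u2 = r NAND q = L NAND H = H
u3 = u2 NOR q = H NOR H = L
u4 = u2 NOR u1 = H NOR H = L
u5 = u2 OR u1 = H OR H = H
u6 = u5 OR u3 OR u4 = H OR L OR L = H
u7 = u6 XOR u1 = H XOR H = L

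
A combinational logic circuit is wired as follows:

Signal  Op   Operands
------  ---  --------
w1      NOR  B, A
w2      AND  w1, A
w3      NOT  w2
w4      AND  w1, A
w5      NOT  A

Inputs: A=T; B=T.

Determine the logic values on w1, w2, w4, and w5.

w1 = F, w2 = F, w4 = F, w5 = F

w1 = B NOR A = T NOR T = F
w2 = w1 AND A = F AND T = F
w4 = w1 AND A = F AND T = F
w5 = NOT A = NOT T = F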